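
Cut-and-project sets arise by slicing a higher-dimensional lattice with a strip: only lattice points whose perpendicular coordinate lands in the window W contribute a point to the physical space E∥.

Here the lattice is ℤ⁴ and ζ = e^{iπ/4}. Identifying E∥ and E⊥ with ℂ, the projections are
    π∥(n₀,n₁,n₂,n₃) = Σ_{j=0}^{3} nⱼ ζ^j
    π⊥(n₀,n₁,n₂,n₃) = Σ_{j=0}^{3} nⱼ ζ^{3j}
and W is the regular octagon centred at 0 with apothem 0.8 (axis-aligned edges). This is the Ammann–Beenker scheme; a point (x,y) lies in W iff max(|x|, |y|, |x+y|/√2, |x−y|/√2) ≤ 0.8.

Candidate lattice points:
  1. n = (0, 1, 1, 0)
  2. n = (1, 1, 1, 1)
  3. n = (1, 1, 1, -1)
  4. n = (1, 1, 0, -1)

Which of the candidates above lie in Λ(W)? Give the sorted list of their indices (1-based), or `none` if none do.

1, 4

π⊥(n) = n₀ + n₁ζ³ + n₂ζ⁶ + n₃ζ⁹ where ζ = e^{iπ/4}.
candidate 1: n = (0, 1, 1, 0) → π⊥ ≈ (-0.7071, -0.2929); max(|x|,|y|,|x±y|/√2) = 0.7071 ≤ 0.8 ⇒ ∈ W
candidate 2: n = (1, 1, 1, 1) → π⊥ ≈ (+1.0000, +0.4142); max(|x|,|y|,|x±y|/√2) = 1.0000 > 0.8 ⇒ ∉ W
candidate 3: n = (1, 1, 1, -1) → π⊥ ≈ (-0.4142, -1.0000); max(|x|,|y|,|x±y|/√2) = 1.0000 > 0.8 ⇒ ∉ W
candidate 4: n = (1, 1, 0, -1) → π⊥ ≈ (-0.4142, +0.0000); max(|x|,|y|,|x±y|/√2) = 0.4142 ≤ 0.8 ⇒ ∈ W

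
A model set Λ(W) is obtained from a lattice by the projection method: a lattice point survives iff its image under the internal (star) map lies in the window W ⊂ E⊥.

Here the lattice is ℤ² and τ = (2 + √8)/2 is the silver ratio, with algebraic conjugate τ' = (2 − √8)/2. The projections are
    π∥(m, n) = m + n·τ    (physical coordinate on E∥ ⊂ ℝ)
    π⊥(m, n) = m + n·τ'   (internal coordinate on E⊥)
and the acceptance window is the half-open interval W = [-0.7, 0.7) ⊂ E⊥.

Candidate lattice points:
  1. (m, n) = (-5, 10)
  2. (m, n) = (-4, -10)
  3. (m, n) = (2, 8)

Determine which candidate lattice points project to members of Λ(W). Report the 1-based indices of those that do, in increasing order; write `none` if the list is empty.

τ' = (2−√8)/2 ≈ -0.41421.
#1 (-5,10): internal coord -5 + (10)·τ' = -9.14214; -9.14214 ∉ [-0.7, 0.7) → out
#2 (-4,-10): internal coord -4 + (-10)·τ' = +0.14214; +0.14214 ∈ [-0.7, 0.7) → IN Λ
#3 (2,8): internal coord 2 + (8)·τ' = -1.31371; -1.31371 ∉ [-0.7, 0.7) → out

2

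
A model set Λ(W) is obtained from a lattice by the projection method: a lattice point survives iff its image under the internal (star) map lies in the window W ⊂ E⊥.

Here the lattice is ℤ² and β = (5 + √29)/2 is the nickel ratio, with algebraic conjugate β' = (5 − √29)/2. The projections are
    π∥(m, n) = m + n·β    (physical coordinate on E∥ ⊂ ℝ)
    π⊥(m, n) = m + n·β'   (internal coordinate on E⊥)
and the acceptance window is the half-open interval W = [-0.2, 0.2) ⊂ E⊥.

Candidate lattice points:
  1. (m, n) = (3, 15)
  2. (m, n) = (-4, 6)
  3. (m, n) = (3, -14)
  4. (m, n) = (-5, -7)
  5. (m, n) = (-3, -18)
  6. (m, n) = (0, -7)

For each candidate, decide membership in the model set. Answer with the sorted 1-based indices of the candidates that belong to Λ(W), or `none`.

Numerically β ≈ 5.192582 and β' = −1/β ≈ -0.192582.
[1] lift (3,15): star map gives 0.111264; window check -0.2 ≤ 0.111264 < 0.2 is true → IN Λ
[2] lift (-4,6): star map gives -5.155494; window check -0.2 ≤ -5.155494 < 0.2 is false → out
[3] lift (3,-14): star map gives 5.696154; window check -0.2 ≤ 5.696154 < 0.2 is false → out
[4] lift (-5,-7): star map gives -3.651923; window check -0.2 ≤ -3.651923 < 0.2 is false → out
[5] lift (-3,-18): star map gives 0.466483; window check -0.2 ≤ 0.466483 < 0.2 is false → out
[6] lift (0,-7): star map gives 1.348077; window check -0.2 ≤ 1.348077 < 0.2 is false → out

1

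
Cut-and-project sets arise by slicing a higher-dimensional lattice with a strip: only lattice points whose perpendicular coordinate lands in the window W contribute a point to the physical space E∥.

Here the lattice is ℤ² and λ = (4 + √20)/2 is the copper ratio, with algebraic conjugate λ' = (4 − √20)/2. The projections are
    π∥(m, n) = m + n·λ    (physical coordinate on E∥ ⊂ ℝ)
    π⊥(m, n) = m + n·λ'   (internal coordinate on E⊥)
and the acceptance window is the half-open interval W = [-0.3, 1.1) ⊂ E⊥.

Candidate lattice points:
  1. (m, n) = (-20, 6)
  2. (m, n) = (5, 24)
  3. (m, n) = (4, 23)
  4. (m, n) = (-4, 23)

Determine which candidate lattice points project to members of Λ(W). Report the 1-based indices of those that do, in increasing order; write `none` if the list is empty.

λ' = (4−√20)/2 ≈ -0.2361.
#1 (-20,6): internal coord -20 + (6)·λ' = -21.4164; -21.4164 ∉ [-0.3, 1.1) → out
#2 (5,24): internal coord 5 + (24)·λ' = -0.6656; -0.6656 ∉ [-0.3, 1.1) → out
#3 (4,23): internal coord 4 + (23)·λ' = -1.4296; -1.4296 ∉ [-0.3, 1.1) → out
#4 (-4,23): internal coord -4 + (23)·λ' = -9.4296; -9.4296 ∉ [-0.3, 1.1) → out

none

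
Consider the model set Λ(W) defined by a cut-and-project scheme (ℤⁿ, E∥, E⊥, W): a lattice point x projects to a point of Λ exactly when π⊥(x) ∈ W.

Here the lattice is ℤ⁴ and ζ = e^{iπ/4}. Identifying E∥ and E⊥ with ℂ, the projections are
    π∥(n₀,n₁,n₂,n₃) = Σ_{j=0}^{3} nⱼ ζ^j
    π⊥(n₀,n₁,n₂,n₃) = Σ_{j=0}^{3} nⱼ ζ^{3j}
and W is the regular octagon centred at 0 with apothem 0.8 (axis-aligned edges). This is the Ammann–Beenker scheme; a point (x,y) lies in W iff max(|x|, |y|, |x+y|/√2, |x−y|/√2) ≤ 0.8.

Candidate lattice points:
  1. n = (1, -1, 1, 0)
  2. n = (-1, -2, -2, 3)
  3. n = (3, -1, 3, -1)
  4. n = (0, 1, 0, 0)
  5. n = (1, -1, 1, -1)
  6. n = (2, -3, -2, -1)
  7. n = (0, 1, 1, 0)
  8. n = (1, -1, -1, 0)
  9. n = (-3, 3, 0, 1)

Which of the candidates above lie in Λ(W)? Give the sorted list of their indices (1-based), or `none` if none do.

π⊥(n) = n₀ + n₁ζ³ + n₂ζ⁶ + n₃ζ⁹ where ζ = e^{iπ/4}.
candidate 1: n = (1, -1, 1, 0) → π⊥ ≈ (+1.70711, -1.70711); max(|x|,|y|,|x±y|/√2) = 2.41421 > 0.8 ⇒ ∉ W
candidate 2: n = (-1, -2, -2, 3) → π⊥ ≈ (+2.53553, +2.70711); max(|x|,|y|,|x±y|/√2) = 3.70711 > 0.8 ⇒ ∉ W
candidate 3: n = (3, -1, 3, -1) → π⊥ ≈ (+3.00000, -4.41421); max(|x|,|y|,|x±y|/√2) = 5.24264 > 0.8 ⇒ ∉ W
candidate 4: n = (0, 1, 0, 0) → π⊥ ≈ (-0.70711, +0.70711); max(|x|,|y|,|x±y|/√2) = 1.00000 > 0.8 ⇒ ∉ W
candidate 5: n = (1, -1, 1, -1) → π⊥ ≈ (+1.00000, -2.41421); max(|x|,|y|,|x±y|/√2) = 2.41421 > 0.8 ⇒ ∉ W
candidate 6: n = (2, -3, -2, -1) → π⊥ ≈ (+3.41421, -0.82843); max(|x|,|y|,|x±y|/√2) = 3.41421 > 0.8 ⇒ ∉ W
candidate 7: n = (0, 1, 1, 0) → π⊥ ≈ (-0.70711, -0.29289); max(|x|,|y|,|x±y|/√2) = 0.70711 ≤ 0.8 ⇒ ∈ W
candidate 8: n = (1, -1, -1, 0) → π⊥ ≈ (+1.70711, +0.29289); max(|x|,|y|,|x±y|/√2) = 1.70711 > 0.8 ⇒ ∉ W
candidate 9: n = (-3, 3, 0, 1) → π⊥ ≈ (-4.41421, +2.82843); max(|x|,|y|,|x±y|/√2) = 5.12132 > 0.8 ⇒ ∉ W

7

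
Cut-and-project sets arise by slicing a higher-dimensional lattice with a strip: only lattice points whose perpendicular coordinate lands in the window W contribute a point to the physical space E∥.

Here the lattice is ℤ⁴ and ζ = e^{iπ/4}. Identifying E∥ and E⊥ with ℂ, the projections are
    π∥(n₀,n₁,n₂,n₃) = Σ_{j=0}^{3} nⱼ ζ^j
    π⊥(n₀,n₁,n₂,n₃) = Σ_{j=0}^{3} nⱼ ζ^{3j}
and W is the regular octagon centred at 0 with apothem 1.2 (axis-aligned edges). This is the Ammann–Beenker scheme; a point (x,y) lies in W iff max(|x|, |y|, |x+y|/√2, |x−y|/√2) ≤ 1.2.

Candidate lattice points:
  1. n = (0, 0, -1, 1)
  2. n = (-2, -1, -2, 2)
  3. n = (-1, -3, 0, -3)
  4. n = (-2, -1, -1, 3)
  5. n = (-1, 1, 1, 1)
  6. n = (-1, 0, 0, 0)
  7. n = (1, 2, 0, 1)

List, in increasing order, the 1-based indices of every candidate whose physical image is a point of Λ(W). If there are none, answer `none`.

With ζ = e^{iπ/4} the internal vectors are ζ^0,ζ^3,ζ^6,ζ^9.
candidate 1: n = (0, 0, -1, 1) → π⊥ ≈ (+0.7071, +1.7071); max(|x|,|y|,|x±y|/√2) = 1.7071 > 1.2 ⇒ ∉ W
candidate 2: n = (-2, -1, -2, 2) → π⊥ ≈ (+0.1213, +2.7071); max(|x|,|y|,|x±y|/√2) = 2.7071 > 1.2 ⇒ ∉ W
candidate 3: n = (-1, -3, 0, -3) → π⊥ ≈ (-1.0000, -4.2426); max(|x|,|y|,|x±y|/√2) = 4.2426 > 1.2 ⇒ ∉ W
candidate 4: n = (-2, -1, -1, 3) → π⊥ ≈ (+0.8284, +2.4142); max(|x|,|y|,|x±y|/√2) = 2.4142 > 1.2 ⇒ ∉ W
candidate 5: n = (-1, 1, 1, 1) → π⊥ ≈ (-1.0000, +0.4142); max(|x|,|y|,|x±y|/√2) = 1.0000 ≤ 1.2 ⇒ ∈ W
candidate 6: n = (-1, 0, 0, 0) → π⊥ ≈ (-1.0000, +0.0000); max(|x|,|y|,|x±y|/√2) = 1.0000 ≤ 1.2 ⇒ ∈ W
candidate 7: n = (1, 2, 0, 1) → π⊥ ≈ (+0.2929, +2.1213); max(|x|,|y|,|x±y|/√2) = 2.1213 > 1.2 ⇒ ∉ W

5, 6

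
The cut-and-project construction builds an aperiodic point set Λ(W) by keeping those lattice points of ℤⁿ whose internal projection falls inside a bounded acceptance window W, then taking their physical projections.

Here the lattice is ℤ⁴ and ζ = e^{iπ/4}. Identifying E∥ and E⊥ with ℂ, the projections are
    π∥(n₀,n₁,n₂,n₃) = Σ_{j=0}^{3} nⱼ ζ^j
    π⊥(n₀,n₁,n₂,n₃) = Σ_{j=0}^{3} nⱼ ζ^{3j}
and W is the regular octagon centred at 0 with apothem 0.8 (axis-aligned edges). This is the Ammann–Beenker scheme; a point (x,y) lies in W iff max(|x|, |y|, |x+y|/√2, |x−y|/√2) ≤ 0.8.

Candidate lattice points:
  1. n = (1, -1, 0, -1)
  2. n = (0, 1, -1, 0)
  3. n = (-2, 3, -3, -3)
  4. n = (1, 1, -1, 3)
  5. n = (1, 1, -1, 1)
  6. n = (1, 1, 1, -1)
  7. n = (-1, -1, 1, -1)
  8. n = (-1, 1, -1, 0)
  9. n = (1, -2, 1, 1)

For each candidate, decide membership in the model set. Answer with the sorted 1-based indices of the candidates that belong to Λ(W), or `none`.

none

With ζ = e^{iπ/4} the internal vectors are ζ^0,ζ^3,ζ^6,ζ^9.
candidate 1: n = (1, -1, 0, -1) → π⊥ ≈ (+1.00000, -1.41421); max(|x|,|y|,|x±y|/√2) = 1.70711 > 0.8 ⇒ ∉ W
candidate 2: n = (0, 1, -1, 0) → π⊥ ≈ (-0.70711, +1.70711); max(|x|,|y|,|x±y|/√2) = 1.70711 > 0.8 ⇒ ∉ W
candidate 3: n = (-2, 3, -3, -3) → π⊥ ≈ (-6.24264, +3.00000); max(|x|,|y|,|x±y|/√2) = 6.53553 > 0.8 ⇒ ∉ W
candidate 4: n = (1, 1, -1, 3) → π⊥ ≈ (+2.41421, +3.82843); max(|x|,|y|,|x±y|/√2) = 4.41421 > 0.8 ⇒ ∉ W
candidate 5: n = (1, 1, -1, 1) → π⊥ ≈ (+1.00000, +2.41421); max(|x|,|y|,|x±y|/√2) = 2.41421 > 0.8 ⇒ ∉ W
candidate 6: n = (1, 1, 1, -1) → π⊥ ≈ (-0.41421, -1.00000); max(|x|,|y|,|x±y|/√2) = 1.00000 > 0.8 ⇒ ∉ W
candidate 7: n = (-1, -1, 1, -1) → π⊥ ≈ (-1.00000, -2.41421); max(|x|,|y|,|x±y|/√2) = 2.41421 > 0.8 ⇒ ∉ W
candidate 8: n = (-1, 1, -1, 0) → π⊥ ≈ (-1.70711, +1.70711); max(|x|,|y|,|x±y|/√2) = 2.41421 > 0.8 ⇒ ∉ W
candidate 9: n = (1, -2, 1, 1) → π⊥ ≈ (+3.12132, -1.70711); max(|x|,|y|,|x±y|/√2) = 3.41421 > 0.8 ⇒ ∉ W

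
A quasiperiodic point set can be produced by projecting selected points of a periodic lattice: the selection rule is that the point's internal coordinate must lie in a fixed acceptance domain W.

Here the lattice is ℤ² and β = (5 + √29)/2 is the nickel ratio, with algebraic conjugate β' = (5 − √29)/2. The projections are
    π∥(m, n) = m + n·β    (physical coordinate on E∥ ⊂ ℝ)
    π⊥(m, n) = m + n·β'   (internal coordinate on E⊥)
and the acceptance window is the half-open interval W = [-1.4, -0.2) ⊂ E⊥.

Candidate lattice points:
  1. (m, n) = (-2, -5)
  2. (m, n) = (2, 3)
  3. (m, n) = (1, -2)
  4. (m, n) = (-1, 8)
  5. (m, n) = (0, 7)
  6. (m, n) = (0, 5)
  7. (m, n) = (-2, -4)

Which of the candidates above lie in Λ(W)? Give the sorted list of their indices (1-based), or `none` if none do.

Compute β' = (5−√29)/2 = -0.1926, so π⊥(m,n) = m -0.1926·n.
#1 (-2,-5): internal coord -2 + (-5)·β' = -1.0371; -1.0371 ∈ [-1.4, -0.2) → IN Λ
#2 (2,3): internal coord 2 + (3)·β' = +1.4223; +1.4223 ∉ [-1.4, -0.2) → out
#3 (1,-2): internal coord 1 + (-2)·β' = +1.3852; +1.3852 ∉ [-1.4, -0.2) → out
#4 (-1,8): internal coord -1 + (8)·β' = -2.5407; -2.5407 ∉ [-1.4, -0.2) → out
#5 (0,7): internal coord 0 + (7)·β' = -1.3481; -1.3481 ∈ [-1.4, -0.2) → IN Λ
#6 (0,5): internal coord 0 + (5)·β' = -0.9629; -0.9629 ∈ [-1.4, -0.2) → IN Λ
#7 (-2,-4): internal coord -2 + (-4)·β' = -1.2297; -1.2297 ∈ [-1.4, -0.2) → IN Λ

1, 5, 6, 7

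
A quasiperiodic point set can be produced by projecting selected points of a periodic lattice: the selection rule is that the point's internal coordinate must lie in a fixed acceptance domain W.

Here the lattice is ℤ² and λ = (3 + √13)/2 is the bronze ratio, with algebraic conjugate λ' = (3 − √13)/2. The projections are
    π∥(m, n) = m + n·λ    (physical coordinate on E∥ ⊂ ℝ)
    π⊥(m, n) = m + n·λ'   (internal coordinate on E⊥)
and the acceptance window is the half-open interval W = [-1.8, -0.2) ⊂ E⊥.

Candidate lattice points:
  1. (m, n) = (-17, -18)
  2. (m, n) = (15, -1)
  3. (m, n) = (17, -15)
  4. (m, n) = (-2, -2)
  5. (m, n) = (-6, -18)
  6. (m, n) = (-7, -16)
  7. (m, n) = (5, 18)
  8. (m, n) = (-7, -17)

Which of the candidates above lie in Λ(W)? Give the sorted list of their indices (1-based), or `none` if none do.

4, 5, 7

λ' = (3−√13)/2 ≈ -0.30278.
candidate 1: (m,n)=(-17,-18) → π∥ = -17-18·λ ≈ -76.44996, π⊥ = -17-18·λ' ≈ -11.55004 ∉ [-1.8, -0.2) ⇒ out
candidate 2: (m,n)=(15,-1) → π∥ = 15-1·λ ≈ 11.69722, π⊥ = 15-1·λ' ≈ 15.30278 ∉ [-1.8, -0.2) ⇒ out
candidate 3: (m,n)=(17,-15) → π∥ = 17-15·λ ≈ -32.54163, π⊥ = 17-15·λ' ≈ 21.54163 ∉ [-1.8, -0.2) ⇒ out
candidate 4: (m,n)=(-2,-2) → π∥ = -2-2·λ ≈ -8.60555, π⊥ = -2-2·λ' ≈ -1.39445 ∈ [-1.8, -0.2) ⇒ IN Λ
candidate 5: (m,n)=(-6,-18) → π∥ = -6-18·λ ≈ -65.44996, π⊥ = -6-18·λ' ≈ -0.55004 ∈ [-1.8, -0.2) ⇒ IN Λ
candidate 6: (m,n)=(-7,-16) → π∥ = -7-16·λ ≈ -59.84441, π⊥ = -7-16·λ' ≈ -2.15559 ∉ [-1.8, -0.2) ⇒ out
candidate 7: (m,n)=(5,18) → π∥ = 5+18·λ ≈ 64.44996, π⊥ = 5+18·λ' ≈ -0.44996 ∈ [-1.8, -0.2) ⇒ IN Λ
candidate 8: (m,n)=(-7,-17) → π∥ = -7-17·λ ≈ -63.14719, π⊥ = -7-17·λ' ≈ -1.85281 ∉ [-1.8, -0.2) ⇒ out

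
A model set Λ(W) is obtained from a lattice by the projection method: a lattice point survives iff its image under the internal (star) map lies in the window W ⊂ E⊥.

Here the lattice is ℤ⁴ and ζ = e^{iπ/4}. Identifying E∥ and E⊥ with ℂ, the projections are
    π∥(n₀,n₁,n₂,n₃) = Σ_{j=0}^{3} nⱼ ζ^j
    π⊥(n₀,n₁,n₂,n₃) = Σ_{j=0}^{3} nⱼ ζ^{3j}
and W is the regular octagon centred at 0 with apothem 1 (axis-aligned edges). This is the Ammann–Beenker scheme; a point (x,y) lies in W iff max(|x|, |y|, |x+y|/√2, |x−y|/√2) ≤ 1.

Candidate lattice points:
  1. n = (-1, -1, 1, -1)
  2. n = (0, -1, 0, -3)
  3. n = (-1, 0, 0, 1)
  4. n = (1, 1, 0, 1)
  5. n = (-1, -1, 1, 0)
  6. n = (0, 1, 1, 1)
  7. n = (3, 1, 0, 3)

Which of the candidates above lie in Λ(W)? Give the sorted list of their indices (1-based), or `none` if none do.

3, 6

Internal map: ζ^{3j} for j=0..3 gives (1,0), (−√2/2,√2/2), (0,−1), (√2/2,√2/2).
#1 (-1, -1, 1, -1): internal (-1.000000, -2.414214); octagon support 2.414214 vs apothem 1 → ∉ W
#2 (0, -1, 0, -3): internal (-1.414214, -2.828427); octagon support 3.000000 vs apothem 1 → ∉ W
#3 (-1, 0, 0, 1): internal (-0.292893, 0.707107); octagon support 0.707107 vs apothem 1 → ∈ W
#4 (1, 1, 0, 1): internal (1.000000, 1.414214); octagon support 1.707107 vs apothem 1 → ∉ W
#5 (-1, -1, 1, 0): internal (-0.292893, -1.707107); octagon support 1.707107 vs apothem 1 → ∉ W
#6 (0, 1, 1, 1): internal (0.000000, 0.414214); octagon support 0.414214 vs apothem 1 → ∈ W
#7 (3, 1, 0, 3): internal (4.414214, 2.828427); octagon support 5.121320 vs apothem 1 → ∉ W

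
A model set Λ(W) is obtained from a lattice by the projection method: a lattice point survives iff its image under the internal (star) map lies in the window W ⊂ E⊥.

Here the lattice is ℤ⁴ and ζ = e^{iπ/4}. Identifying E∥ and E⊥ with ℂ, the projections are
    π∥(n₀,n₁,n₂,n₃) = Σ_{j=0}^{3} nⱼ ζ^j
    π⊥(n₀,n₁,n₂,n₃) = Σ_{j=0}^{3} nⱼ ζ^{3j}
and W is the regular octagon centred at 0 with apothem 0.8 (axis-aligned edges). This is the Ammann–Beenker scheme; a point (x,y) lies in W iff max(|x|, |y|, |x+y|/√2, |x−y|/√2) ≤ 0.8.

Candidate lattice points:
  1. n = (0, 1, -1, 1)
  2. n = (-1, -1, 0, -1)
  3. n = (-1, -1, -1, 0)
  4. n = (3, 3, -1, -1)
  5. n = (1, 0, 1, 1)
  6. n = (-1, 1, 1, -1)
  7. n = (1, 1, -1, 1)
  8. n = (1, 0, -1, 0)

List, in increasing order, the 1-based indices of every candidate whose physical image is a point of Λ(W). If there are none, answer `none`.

π⊥(n) = n₀ + n₁ζ³ + n₂ζ⁶ + n₃ζ⁹ where ζ = e^{iπ/4}.
#1 (0, 1, -1, 1): internal (0.0000, 2.4142); octagon support 2.4142 vs apothem 0.8 → ∉ W
#2 (-1, -1, 0, -1): internal (-1.0000, -1.4142); octagon support 1.7071 vs apothem 0.8 → ∉ W
#3 (-1, -1, -1, 0): internal (-0.2929, 0.2929); octagon support 0.4142 vs apothem 0.8 → ∈ W
#4 (3, 3, -1, -1): internal (0.1716, 2.4142); octagon support 2.4142 vs apothem 0.8 → ∉ W
#5 (1, 0, 1, 1): internal (1.7071, -0.2929); octagon support 1.7071 vs apothem 0.8 → ∉ W
#6 (-1, 1, 1, -1): internal (-2.4142, -1.0000); octagon support 2.4142 vs apothem 0.8 → ∉ W
#7 (1, 1, -1, 1): internal (1.0000, 2.4142); octagon support 2.4142 vs apothem 0.8 → ∉ W
#8 (1, 0, -1, 0): internal (1.0000, 1.0000); octagon support 1.4142 vs apothem 0.8 → ∉ W

3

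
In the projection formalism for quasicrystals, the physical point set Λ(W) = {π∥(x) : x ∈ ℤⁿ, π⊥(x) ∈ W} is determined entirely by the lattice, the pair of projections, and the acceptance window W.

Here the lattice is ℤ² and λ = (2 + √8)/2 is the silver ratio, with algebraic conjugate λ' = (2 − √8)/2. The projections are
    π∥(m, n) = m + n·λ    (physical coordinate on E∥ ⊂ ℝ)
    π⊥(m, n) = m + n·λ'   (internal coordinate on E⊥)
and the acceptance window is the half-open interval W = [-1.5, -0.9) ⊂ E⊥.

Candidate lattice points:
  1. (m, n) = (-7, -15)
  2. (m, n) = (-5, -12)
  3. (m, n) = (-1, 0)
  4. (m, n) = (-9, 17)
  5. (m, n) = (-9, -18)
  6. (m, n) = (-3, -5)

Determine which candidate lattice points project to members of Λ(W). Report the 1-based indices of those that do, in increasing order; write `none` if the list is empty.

3, 6

λ' = (2−√8)/2 ≈ -0.414214.
#1 (-7,-15): internal coord -7 + (-15)·λ' = -0.786797; -0.786797 ∉ [-1.5, -0.9) → out
#2 (-5,-12): internal coord -5 + (-12)·λ' = -0.029437; -0.029437 ∉ [-1.5, -0.9) → out
#3 (-1,0): internal coord -1 + (0)·λ' = -1.000000; -1.000000 ∈ [-1.5, -0.9) → IN Λ
#4 (-9,17): internal coord -9 + (17)·λ' = -16.041631; -16.041631 ∉ [-1.5, -0.9) → out
#5 (-9,-18): internal coord -9 + (-18)·λ' = -1.544156; -1.544156 ∉ [-1.5, -0.9) → out
#6 (-3,-5): internal coord -3 + (-5)·λ' = -0.928932; -0.928932 ∈ [-1.5, -0.9) → IN Λ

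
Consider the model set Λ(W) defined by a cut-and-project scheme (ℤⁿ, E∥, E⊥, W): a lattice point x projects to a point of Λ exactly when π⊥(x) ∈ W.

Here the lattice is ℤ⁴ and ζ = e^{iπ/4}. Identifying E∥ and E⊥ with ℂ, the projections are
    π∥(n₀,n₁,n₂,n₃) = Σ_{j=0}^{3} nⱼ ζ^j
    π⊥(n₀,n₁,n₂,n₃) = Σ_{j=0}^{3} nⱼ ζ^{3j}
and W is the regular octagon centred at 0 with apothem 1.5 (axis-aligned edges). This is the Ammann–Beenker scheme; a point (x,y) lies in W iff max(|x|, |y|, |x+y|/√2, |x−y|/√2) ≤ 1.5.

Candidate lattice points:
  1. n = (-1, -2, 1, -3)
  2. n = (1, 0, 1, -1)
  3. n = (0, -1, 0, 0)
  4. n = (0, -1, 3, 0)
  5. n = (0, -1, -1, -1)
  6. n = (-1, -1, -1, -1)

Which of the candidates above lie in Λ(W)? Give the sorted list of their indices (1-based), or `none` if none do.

3, 5, 6

Internal map: ζ^{3j} for j=0..3 gives (1,0), (−√2/2,√2/2), (0,−1), (√2/2,√2/2).
candidate 1: n = (-1, -2, 1, -3) → π⊥ ≈ (-1.707107, -4.535534); max(|x|,|y|,|x±y|/√2) = 4.535534 > 1.5 ⇒ ∉ W
candidate 2: n = (1, 0, 1, -1) → π⊥ ≈ (+0.292893, -1.707107); max(|x|,|y|,|x±y|/√2) = 1.707107 > 1.5 ⇒ ∉ W
candidate 3: n = (0, -1, 0, 0) → π⊥ ≈ (+0.707107, -0.707107); max(|x|,|y|,|x±y|/√2) = 1.000000 ≤ 1.5 ⇒ ∈ W
candidate 4: n = (0, -1, 3, 0) → π⊥ ≈ (+0.707107, -3.707107); max(|x|,|y|,|x±y|/√2) = 3.707107 > 1.5 ⇒ ∉ W
candidate 5: n = (0, -1, -1, -1) → π⊥ ≈ (+0.000000, -0.414214); max(|x|,|y|,|x±y|/√2) = 0.414214 ≤ 1.5 ⇒ ∈ W
candidate 6: n = (-1, -1, -1, -1) → π⊥ ≈ (-1.000000, -0.414214); max(|x|,|y|,|x±y|/√2) = 1.000000 ≤ 1.5 ⇒ ∈ W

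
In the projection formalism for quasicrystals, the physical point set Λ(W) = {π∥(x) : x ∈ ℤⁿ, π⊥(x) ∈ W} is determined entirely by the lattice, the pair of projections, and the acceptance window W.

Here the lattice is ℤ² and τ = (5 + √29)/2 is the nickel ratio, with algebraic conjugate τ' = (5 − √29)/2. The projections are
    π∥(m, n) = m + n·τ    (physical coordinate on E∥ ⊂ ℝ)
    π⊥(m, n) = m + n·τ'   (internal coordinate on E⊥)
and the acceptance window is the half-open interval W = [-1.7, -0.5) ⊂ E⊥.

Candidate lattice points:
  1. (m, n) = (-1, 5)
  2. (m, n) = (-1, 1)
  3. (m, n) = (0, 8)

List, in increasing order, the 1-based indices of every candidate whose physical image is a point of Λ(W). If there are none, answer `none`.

2, 3

Compute τ' = (5−√29)/2 = -0.1926, so π⊥(m,n) = m -0.1926·n.
[1] lift (-1,5): star map gives -1.9629; window check -1.7 ≤ -1.9629 < -0.5 is false → out
[2] lift (-1,1): star map gives -1.1926; window check -1.7 ≤ -1.1926 < -0.5 is true → IN Λ
[3] lift (0,8): star map gives -1.5407; window check -1.7 ≤ -1.5407 < -0.5 is true → IN Λ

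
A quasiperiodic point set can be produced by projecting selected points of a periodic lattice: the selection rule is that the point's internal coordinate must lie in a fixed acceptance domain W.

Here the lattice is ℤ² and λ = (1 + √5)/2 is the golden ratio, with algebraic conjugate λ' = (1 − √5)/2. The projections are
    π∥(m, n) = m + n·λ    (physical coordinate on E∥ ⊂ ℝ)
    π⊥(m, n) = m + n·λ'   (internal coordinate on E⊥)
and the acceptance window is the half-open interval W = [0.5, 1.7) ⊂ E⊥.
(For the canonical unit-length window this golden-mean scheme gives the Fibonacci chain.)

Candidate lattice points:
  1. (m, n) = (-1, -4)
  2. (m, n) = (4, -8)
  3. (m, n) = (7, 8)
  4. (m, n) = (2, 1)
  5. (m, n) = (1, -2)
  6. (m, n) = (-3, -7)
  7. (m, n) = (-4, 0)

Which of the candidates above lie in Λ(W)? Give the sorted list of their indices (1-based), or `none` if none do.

1, 4, 6

Numerically λ ≈ 1.6180 and λ' = −1/λ ≈ -0.6180.
[1] lift (-1,-4): star map gives 1.4721; window check 0.5 ≤ 1.4721 < 1.7 is true → IN Λ
[2] lift (4,-8): star map gives 8.9443; window check 0.5 ≤ 8.9443 < 1.7 is false → out
[3] lift (7,8): star map gives 2.0557; window check 0.5 ≤ 2.0557 < 1.7 is false → out
[4] lift (2,1): star map gives 1.3820; window check 0.5 ≤ 1.3820 < 1.7 is true → IN Λ
[5] lift (1,-2): star map gives 2.2361; window check 0.5 ≤ 2.2361 < 1.7 is false → out
[6] lift (-3,-7): star map gives 1.3262; window check 0.5 ≤ 1.3262 < 1.7 is true → IN Λ
[7] lift (-4,0): star map gives -4.0000; window check 0.5 ≤ -4.0000 < 1.7 is false → out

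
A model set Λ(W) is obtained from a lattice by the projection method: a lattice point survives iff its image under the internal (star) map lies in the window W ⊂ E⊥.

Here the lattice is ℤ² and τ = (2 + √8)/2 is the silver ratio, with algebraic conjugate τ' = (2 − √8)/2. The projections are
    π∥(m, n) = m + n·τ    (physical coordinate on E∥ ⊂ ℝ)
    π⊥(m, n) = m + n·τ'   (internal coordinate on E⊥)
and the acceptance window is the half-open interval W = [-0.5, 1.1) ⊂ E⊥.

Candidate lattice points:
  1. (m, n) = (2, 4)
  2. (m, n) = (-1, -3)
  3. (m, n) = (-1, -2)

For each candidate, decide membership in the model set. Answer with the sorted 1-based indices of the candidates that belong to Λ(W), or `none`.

Numerically τ ≈ 2.41421 and τ' = −1/τ ≈ -0.41421.
#1 (2,4): internal coord 2 + (4)·τ' = +0.34315; +0.34315 ∈ [-0.5, 1.1) → IN Λ
#2 (-1,-3): internal coord -1 + (-3)·τ' = +0.24264; +0.24264 ∈ [-0.5, 1.1) → IN Λ
#3 (-1,-2): internal coord -1 + (-2)·τ' = -0.17157; -0.17157 ∈ [-0.5, 1.1) → IN Λ

1, 2, 3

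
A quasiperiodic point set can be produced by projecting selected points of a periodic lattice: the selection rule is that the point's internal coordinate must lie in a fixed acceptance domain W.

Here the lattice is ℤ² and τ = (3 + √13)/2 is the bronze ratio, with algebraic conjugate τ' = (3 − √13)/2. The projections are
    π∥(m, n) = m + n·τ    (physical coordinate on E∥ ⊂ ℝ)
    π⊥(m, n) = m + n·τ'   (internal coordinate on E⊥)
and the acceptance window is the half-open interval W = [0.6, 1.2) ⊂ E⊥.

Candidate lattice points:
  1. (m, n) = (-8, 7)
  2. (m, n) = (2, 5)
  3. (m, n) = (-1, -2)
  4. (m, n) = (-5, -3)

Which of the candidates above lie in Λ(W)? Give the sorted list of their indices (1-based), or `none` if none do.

τ' = (3−√13)/2 ≈ -0.30278.
[1] lift (-8,7): star map gives -10.11943; window check 0.6 ≤ -10.11943 < 1.2 is false → out
[2] lift (2,5): star map gives 0.48612; window check 0.6 ≤ 0.48612 < 1.2 is false → out
[3] lift (-1,-2): star map gives -0.39445; window check 0.6 ≤ -0.39445 < 1.2 is false → out
[4] lift (-5,-3): star map gives -4.09167; window check 0.6 ≤ -4.09167 < 1.2 is false → out

none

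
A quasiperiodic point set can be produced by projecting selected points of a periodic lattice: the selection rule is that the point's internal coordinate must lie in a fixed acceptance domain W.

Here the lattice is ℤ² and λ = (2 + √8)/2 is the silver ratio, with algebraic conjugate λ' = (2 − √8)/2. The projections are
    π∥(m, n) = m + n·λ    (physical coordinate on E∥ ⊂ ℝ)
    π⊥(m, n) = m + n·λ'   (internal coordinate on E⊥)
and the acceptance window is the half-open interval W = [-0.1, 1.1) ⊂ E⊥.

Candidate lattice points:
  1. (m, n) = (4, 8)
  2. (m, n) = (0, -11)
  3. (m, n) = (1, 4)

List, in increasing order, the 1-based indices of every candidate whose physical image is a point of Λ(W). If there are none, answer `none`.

1

Compute λ' = (2−√8)/2 = -0.41421, so π⊥(m,n) = m -0.41421·n.
candidate 1: (m,n)=(4,8) → π∥ = 4+8·λ ≈ 23.31371, π⊥ = 4+8·λ' ≈ 0.68629 ∈ [-0.1, 1.1) ⇒ IN Λ
candidate 2: (m,n)=(0,-11) → π∥ = 0-11·λ ≈ -26.55635, π⊥ = 0-11·λ' ≈ 4.55635 ∉ [-0.1, 1.1) ⇒ out
candidate 3: (m,n)=(1,4) → π∥ = 1+4·λ ≈ 10.65685, π⊥ = 1+4·λ' ≈ -0.65685 ∉ [-0.1, 1.1) ⇒ out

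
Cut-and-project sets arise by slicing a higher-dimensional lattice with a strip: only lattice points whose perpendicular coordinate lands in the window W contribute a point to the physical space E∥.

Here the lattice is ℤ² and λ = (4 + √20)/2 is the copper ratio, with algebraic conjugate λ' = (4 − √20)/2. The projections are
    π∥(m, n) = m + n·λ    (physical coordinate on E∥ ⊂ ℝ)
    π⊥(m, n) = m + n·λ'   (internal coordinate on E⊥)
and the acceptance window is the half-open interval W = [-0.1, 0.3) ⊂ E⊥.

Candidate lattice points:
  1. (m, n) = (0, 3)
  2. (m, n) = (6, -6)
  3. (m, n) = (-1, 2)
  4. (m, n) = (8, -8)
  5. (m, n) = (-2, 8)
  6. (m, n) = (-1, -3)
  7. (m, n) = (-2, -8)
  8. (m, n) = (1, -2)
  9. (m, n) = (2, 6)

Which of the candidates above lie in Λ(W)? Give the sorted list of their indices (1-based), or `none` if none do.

none

Compute λ' = (4−√20)/2 = -0.23607, so π⊥(m,n) = m -0.23607·n.
candidate 1: (m,n)=(0,3) → π∥ = 0+3·λ ≈ 12.70820, π⊥ = 0+3·λ' ≈ -0.70820 ∉ [-0.1, 0.3) ⇒ out
candidate 2: (m,n)=(6,-6) → π∥ = 6-6·λ ≈ -19.41641, π⊥ = 6-6·λ' ≈ 7.41641 ∉ [-0.1, 0.3) ⇒ out
candidate 3: (m,n)=(-1,2) → π∥ = -1+2·λ ≈ 7.47214, π⊥ = -1+2·λ' ≈ -1.47214 ∉ [-0.1, 0.3) ⇒ out
candidate 4: (m,n)=(8,-8) → π∥ = 8-8·λ ≈ -25.88854, π⊥ = 8-8·λ' ≈ 9.88854 ∉ [-0.1, 0.3) ⇒ out
candidate 5: (m,n)=(-2,8) → π∥ = -2+8·λ ≈ 31.88854, π⊥ = -2+8·λ' ≈ -3.88854 ∉ [-0.1, 0.3) ⇒ out
candidate 6: (m,n)=(-1,-3) → π∥ = -1-3·λ ≈ -13.70820, π⊥ = -1-3·λ' ≈ -0.29180 ∉ [-0.1, 0.3) ⇒ out
candidate 7: (m,n)=(-2,-8) → π∥ = -2-8·λ ≈ -35.88854, π⊥ = -2-8·λ' ≈ -0.11146 ∉ [-0.1, 0.3) ⇒ out
candidate 8: (m,n)=(1,-2) → π∥ = 1-2·λ ≈ -7.47214, π⊥ = 1-2·λ' ≈ 1.47214 ∉ [-0.1, 0.3) ⇒ out
candidate 9: (m,n)=(2,6) → π∥ = 2+6·λ ≈ 27.41641, π⊥ = 2+6·λ' ≈ 0.58359 ∉ [-0.1, 0.3) ⇒ out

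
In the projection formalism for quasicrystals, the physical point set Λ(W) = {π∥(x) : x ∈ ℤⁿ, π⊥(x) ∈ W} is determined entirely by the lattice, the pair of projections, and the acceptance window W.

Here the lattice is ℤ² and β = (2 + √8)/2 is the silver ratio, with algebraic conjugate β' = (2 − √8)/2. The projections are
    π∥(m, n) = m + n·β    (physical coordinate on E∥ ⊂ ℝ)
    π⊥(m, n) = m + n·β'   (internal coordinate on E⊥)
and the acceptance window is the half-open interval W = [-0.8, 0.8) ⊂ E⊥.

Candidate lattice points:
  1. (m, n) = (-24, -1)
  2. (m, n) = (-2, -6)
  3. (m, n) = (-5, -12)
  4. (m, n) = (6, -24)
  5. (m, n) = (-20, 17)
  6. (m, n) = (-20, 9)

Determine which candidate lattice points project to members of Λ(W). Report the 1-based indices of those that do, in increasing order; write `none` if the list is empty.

2, 3

Numerically β ≈ 2.41421 and β' = −1/β ≈ -0.41421.
[1] lift (-24,-1): star map gives -23.58579; window check -0.8 ≤ -23.58579 < 0.8 is false → out
[2] lift (-2,-6): star map gives 0.48528; window check -0.8 ≤ 0.48528 < 0.8 is true → IN Λ
[3] lift (-5,-12): star map gives -0.02944; window check -0.8 ≤ -0.02944 < 0.8 is true → IN Λ
[4] lift (6,-24): star map gives 15.94113; window check -0.8 ≤ 15.94113 < 0.8 is false → out
[5] lift (-20,17): star map gives -27.04163; window check -0.8 ≤ -27.04163 < 0.8 is false → out
[6] lift (-20,9): star map gives -23.72792; window check -0.8 ≤ -23.72792 < 0.8 is false → out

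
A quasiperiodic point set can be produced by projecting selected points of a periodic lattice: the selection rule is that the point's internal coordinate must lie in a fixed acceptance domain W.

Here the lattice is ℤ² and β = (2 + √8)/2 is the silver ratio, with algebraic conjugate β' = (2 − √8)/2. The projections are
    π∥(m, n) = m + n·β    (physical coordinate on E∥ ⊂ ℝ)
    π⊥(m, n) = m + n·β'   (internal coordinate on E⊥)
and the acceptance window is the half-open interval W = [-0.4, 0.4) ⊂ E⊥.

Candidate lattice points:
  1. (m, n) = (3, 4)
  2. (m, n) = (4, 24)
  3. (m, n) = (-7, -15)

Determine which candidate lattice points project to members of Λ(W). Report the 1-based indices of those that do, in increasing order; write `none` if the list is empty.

Numerically β ≈ 2.414214 and β' = −1/β ≈ -0.414214.
#1 (3,4): internal coord 3 + (4)·β' = +1.343146; +1.343146 ∉ [-0.4, 0.4) → out
#2 (4,24): internal coord 4 + (24)·β' = -5.941125; -5.941125 ∉ [-0.4, 0.4) → out
#3 (-7,-15): internal coord -7 + (-15)·β' = -0.786797; -0.786797 ∉ [-0.4, 0.4) → out

none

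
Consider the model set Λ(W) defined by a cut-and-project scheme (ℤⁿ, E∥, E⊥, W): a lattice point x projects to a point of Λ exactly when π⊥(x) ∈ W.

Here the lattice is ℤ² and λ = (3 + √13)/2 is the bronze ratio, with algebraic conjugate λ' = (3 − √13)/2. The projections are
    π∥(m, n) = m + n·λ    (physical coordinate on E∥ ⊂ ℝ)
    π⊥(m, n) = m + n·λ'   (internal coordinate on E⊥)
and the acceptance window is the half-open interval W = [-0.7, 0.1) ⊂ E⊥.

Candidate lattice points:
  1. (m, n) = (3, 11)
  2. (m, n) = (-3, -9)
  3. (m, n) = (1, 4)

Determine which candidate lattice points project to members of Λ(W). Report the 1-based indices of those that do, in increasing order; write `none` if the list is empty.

Compute λ' = (3−√13)/2 = -0.302776, so π⊥(m,n) = m -0.302776·n.
candidate 1: (m,n)=(3,11) → π∥ = 3+11·λ ≈ 39.330532, π⊥ = 3+11·λ' ≈ -0.330532 ∈ [-0.7, 0.1) ⇒ IN Λ
candidate 2: (m,n)=(-3,-9) → π∥ = -3-9·λ ≈ -32.724981, π⊥ = -3-9·λ' ≈ -0.275019 ∈ [-0.7, 0.1) ⇒ IN Λ
candidate 3: (m,n)=(1,4) → π∥ = 1+4·λ ≈ 14.211103, π⊥ = 1+4·λ' ≈ -0.211103 ∈ [-0.7, 0.1) ⇒ IN Λ

1, 2, 3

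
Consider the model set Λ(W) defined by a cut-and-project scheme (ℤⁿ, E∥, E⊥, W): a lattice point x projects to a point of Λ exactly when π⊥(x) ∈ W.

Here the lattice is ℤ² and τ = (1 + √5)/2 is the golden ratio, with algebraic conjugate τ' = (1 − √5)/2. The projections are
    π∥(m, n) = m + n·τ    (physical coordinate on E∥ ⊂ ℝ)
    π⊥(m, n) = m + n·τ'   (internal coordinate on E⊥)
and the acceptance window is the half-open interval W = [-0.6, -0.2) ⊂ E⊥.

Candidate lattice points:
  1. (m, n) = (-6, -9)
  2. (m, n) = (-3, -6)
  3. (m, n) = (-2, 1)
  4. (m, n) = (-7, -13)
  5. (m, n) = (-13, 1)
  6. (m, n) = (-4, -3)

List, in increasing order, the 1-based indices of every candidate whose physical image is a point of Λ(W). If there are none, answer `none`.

1

Compute τ' = (1−√5)/2 = -0.61803, so π⊥(m,n) = m -0.61803·n.
candidate 1: (m,n)=(-6,-9) → π∥ = -6-9·τ ≈ -20.56231, π⊥ = -6-9·τ' ≈ -0.43769 ∈ [-0.6, -0.2) ⇒ IN Λ
candidate 2: (m,n)=(-3,-6) → π∥ = -3-6·τ ≈ -12.70820, π⊥ = -3-6·τ' ≈ 0.70820 ∉ [-0.6, -0.2) ⇒ out
candidate 3: (m,n)=(-2,1) → π∥ = -2+1·τ ≈ -0.38197, π⊥ = -2+1·τ' ≈ -2.61803 ∉ [-0.6, -0.2) ⇒ out
candidate 4: (m,n)=(-7,-13) → π∥ = -7-13·τ ≈ -28.03444, π⊥ = -7-13·τ' ≈ 1.03444 ∉ [-0.6, -0.2) ⇒ out
candidate 5: (m,n)=(-13,1) → π∥ = -13+1·τ ≈ -11.38197, π⊥ = -13+1·τ' ≈ -13.61803 ∉ [-0.6, -0.2) ⇒ out
candidate 6: (m,n)=(-4,-3) → π∥ = -4-3·τ ≈ -8.85410, π⊥ = -4-3·τ' ≈ -2.14590 ∉ [-0.6, -0.2) ⇒ out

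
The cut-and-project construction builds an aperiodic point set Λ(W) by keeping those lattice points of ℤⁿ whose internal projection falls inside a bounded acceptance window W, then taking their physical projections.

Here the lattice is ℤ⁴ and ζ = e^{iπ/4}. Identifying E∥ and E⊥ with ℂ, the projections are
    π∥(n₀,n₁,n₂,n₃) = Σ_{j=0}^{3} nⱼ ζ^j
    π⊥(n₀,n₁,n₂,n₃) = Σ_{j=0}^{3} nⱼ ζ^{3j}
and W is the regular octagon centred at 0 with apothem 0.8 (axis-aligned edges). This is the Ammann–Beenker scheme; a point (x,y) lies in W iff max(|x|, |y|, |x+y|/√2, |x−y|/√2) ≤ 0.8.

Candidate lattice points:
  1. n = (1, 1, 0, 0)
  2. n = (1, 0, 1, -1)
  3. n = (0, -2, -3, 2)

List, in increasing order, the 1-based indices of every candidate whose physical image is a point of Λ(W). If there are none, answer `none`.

1

With ζ = e^{iπ/4} the internal vectors are ζ^0,ζ^3,ζ^6,ζ^9.
#1 (1, 1, 0, 0): internal (0.292893, 0.707107); octagon support 0.707107 vs apothem 0.8 → ∈ W
#2 (1, 0, 1, -1): internal (0.292893, -1.707107); octagon support 1.707107 vs apothem 0.8 → ∉ W
#3 (0, -2, -3, 2): internal (2.828427, 3.000000); octagon support 4.121320 vs apothem 0.8 → ∉ W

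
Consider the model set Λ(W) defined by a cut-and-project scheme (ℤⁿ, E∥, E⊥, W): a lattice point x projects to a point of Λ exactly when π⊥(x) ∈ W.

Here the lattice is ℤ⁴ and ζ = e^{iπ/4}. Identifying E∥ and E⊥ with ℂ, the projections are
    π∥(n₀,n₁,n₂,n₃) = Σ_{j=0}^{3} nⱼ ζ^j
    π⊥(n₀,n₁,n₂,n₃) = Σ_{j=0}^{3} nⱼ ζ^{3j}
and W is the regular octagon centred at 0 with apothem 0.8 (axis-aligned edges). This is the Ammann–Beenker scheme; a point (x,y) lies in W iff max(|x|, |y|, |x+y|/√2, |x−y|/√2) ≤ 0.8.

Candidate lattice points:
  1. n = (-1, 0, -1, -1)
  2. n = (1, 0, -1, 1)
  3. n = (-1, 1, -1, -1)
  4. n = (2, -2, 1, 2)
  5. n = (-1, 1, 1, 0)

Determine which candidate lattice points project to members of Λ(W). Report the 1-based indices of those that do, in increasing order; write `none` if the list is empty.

none

π⊥(n) = n₀ + n₁ζ³ + n₂ζ⁶ + n₃ζ⁹ where ζ = e^{iπ/4}.
candidate 1: n = (-1, 0, -1, -1) → π⊥ ≈ (-1.7071, +0.2929); max(|x|,|y|,|x±y|/√2) = 1.7071 > 0.8 ⇒ ∉ W
candidate 2: n = (1, 0, -1, 1) → π⊥ ≈ (+1.7071, +1.7071); max(|x|,|y|,|x±y|/√2) = 2.4142 > 0.8 ⇒ ∉ W
candidate 3: n = (-1, 1, -1, -1) → π⊥ ≈ (-2.4142, +1.0000); max(|x|,|y|,|x±y|/√2) = 2.4142 > 0.8 ⇒ ∉ W
candidate 4: n = (2, -2, 1, 2) → π⊥ ≈ (+4.8284, -1.0000); max(|x|,|y|,|x±y|/√2) = 4.8284 > 0.8 ⇒ ∉ W
candidate 5: n = (-1, 1, 1, 0) → π⊥ ≈ (-1.7071, -0.2929); max(|x|,|y|,|x±y|/√2) = 1.7071 > 0.8 ⇒ ∉ W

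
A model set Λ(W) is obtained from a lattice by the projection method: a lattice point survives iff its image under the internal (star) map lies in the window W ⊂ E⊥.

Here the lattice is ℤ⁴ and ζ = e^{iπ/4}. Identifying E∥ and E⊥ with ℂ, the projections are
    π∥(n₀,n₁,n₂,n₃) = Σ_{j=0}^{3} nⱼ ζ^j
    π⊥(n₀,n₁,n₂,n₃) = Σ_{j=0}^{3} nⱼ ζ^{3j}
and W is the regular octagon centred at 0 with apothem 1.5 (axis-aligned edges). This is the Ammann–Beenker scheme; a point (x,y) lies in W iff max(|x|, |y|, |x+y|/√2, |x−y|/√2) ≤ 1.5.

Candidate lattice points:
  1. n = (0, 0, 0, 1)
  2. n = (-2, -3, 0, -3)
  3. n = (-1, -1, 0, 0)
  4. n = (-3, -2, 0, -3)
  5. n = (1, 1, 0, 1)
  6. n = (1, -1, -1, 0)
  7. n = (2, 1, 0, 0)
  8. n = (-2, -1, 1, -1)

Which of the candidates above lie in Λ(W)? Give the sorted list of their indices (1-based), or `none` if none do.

Internal map: ζ^{3j} for j=0..3 gives (1,0), (−√2/2,√2/2), (0,−1), (√2/2,√2/2).
candidate 1: n = (0, 0, 0, 1) → π⊥ ≈ (+0.707107, +0.707107); max(|x|,|y|,|x±y|/√2) = 1.000000 ≤ 1.5 ⇒ ∈ W
candidate 2: n = (-2, -3, 0, -3) → π⊥ ≈ (-2.000000, -4.242641); max(|x|,|y|,|x±y|/√2) = 4.414214 > 1.5 ⇒ ∉ W
candidate 3: n = (-1, -1, 0, 0) → π⊥ ≈ (-0.292893, -0.707107); max(|x|,|y|,|x±y|/√2) = 0.707107 ≤ 1.5 ⇒ ∈ W
candidate 4: n = (-3, -2, 0, -3) → π⊥ ≈ (-3.707107, -3.535534); max(|x|,|y|,|x±y|/√2) = 5.121320 > 1.5 ⇒ ∉ W
candidate 5: n = (1, 1, 0, 1) → π⊥ ≈ (+1.000000, +1.414214); max(|x|,|y|,|x±y|/√2) = 1.707107 > 1.5 ⇒ ∉ W
candidate 6: n = (1, -1, -1, 0) → π⊥ ≈ (+1.707107, +0.292893); max(|x|,|y|,|x±y|/√2) = 1.707107 > 1.5 ⇒ ∉ W
candidate 7: n = (2, 1, 0, 0) → π⊥ ≈ (+1.292893, +0.707107); max(|x|,|y|,|x±y|/√2) = 1.414214 ≤ 1.5 ⇒ ∈ W
candidate 8: n = (-2, -1, 1, -1) → π⊥ ≈ (-2.000000, -2.414214); max(|x|,|y|,|x±y|/√2) = 3.121320 > 1.5 ⇒ ∉ W

1, 3, 7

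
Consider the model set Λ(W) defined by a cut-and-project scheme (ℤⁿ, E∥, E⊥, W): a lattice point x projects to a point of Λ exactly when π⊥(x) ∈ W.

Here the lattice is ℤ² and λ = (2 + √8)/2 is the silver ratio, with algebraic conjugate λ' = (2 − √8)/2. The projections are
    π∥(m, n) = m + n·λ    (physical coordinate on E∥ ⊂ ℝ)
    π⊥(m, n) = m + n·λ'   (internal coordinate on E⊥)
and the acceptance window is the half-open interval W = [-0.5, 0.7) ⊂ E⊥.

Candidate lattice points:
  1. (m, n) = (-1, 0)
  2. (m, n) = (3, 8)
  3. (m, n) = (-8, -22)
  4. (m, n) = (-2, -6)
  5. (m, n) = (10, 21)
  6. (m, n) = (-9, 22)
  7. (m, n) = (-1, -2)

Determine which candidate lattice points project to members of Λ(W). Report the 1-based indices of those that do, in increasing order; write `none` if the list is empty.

Compute λ' = (2−√8)/2 = -0.41421, so π⊥(m,n) = m -0.41421·n.
#1 (-1,0): internal coord -1 + (0)·λ' = -1.00000; -1.00000 ∉ [-0.5, 0.7) → out
#2 (3,8): internal coord 3 + (8)·λ' = -0.31371; -0.31371 ∈ [-0.5, 0.7) → IN Λ
#3 (-8,-22): internal coord -8 + (-22)·λ' = +1.11270; +1.11270 ∉ [-0.5, 0.7) → out
#4 (-2,-6): internal coord -2 + (-6)·λ' = +0.48528; +0.48528 ∈ [-0.5, 0.7) → IN Λ
#5 (10,21): internal coord 10 + (21)·λ' = +1.30152; +1.30152 ∉ [-0.5, 0.7) → out
#6 (-9,22): internal coord -9 + (22)·λ' = -18.11270; -18.11270 ∉ [-0.5, 0.7) → out
#7 (-1,-2): internal coord -1 + (-2)·λ' = -0.17157; -0.17157 ∈ [-0.5, 0.7) → IN Λ

2, 4, 7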